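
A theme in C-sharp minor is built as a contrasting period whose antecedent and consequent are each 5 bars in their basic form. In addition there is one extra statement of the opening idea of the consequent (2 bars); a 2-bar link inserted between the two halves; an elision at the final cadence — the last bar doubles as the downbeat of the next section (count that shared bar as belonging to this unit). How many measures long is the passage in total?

Basic contrasting period: 5 + 5 = 10 bars.
10 (basic form) + 2 (extra statement) + 2 (link) = 14.
The elision shares a bar with the next section but does not change this unit's count.

14 measures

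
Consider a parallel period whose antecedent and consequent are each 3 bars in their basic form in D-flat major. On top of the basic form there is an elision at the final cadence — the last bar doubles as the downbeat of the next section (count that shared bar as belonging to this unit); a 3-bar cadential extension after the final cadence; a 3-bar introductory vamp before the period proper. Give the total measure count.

Basic parallel period: 3 + 3 = 6 bars.
6 (basic form) + 3 (cadential extension) + 3 (introduction) = 12.
The elision shares a bar with the next section but does not change this unit's count.

12 measures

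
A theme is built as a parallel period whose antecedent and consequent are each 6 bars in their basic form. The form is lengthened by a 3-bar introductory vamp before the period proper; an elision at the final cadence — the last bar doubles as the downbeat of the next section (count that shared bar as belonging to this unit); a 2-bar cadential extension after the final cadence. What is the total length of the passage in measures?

17 measures

Basic parallel period: 6 + 6 = 12 bars.
12 (basic form) + 3 (introduction) + 2 (cadential extension) = 17.
The elision shares a bar with the next section but does not change this unit's count.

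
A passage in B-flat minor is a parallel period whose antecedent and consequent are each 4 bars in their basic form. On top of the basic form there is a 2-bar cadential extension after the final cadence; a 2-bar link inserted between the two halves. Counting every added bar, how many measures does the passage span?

12 measures

Basic parallel period: 4 + 4 = 8 bars.
8 (basic form) + 2 (cadential extension) + 2 (link) = 12.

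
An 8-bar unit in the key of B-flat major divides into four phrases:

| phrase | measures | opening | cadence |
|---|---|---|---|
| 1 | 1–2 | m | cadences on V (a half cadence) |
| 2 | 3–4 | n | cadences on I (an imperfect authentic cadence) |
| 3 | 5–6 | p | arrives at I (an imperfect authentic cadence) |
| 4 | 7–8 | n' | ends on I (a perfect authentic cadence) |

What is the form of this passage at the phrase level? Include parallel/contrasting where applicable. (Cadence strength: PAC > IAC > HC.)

contrasting double period

Four phrases in two halves: the first half (mm. 1–4) ends with an imperfect authentic cadence, the second (mm. 5–8) with a perfect authentic cadence — a large antecedent–consequent pair, i.e. a double period.
Phrase 3 begins with different material from phrase 1, making it contrasting.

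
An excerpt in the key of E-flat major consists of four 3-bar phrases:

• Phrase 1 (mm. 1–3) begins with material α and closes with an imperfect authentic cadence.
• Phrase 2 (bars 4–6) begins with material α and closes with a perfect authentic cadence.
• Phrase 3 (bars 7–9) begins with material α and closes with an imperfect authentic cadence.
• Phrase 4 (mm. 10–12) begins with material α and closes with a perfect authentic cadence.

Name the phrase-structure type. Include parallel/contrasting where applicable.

The cadence pattern IAC–PAC–IAC–PAC is weak–strong twice, and phrases 3–4 restate phrases 1–2: a period heard twice, not a double period (which would end weakly at phrase 2).

repeated period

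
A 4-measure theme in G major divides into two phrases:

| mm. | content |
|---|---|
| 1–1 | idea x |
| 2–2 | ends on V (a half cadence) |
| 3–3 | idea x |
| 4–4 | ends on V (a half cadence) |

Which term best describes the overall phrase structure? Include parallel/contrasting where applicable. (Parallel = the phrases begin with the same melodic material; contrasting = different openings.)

Both phrases have the same opening (x) and the same cadence (half cadence): the second is a restatement, not a consequent, so this is a repeated phrase rather than a period.

repeated phrase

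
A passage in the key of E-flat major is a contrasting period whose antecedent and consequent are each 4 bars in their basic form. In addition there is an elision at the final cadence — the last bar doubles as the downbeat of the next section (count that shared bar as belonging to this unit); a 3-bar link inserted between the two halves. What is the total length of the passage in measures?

Basic contrasting period: 4 + 4 = 8 bars.
8 (basic form) + 3 (link) = 11.
The elision shares a bar with the next section but does not change this unit's count.

11 measures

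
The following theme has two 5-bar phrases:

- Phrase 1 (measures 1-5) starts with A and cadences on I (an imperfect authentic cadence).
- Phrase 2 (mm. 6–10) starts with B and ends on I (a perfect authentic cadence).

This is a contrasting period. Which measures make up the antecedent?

measures 1–5

The phrase ending with the weaker cadence (imperfect authentic cadence) is the antecedent; the one ending more conclusively (perfect authentic cadence) is the consequent. The antecedent is measures 1–5.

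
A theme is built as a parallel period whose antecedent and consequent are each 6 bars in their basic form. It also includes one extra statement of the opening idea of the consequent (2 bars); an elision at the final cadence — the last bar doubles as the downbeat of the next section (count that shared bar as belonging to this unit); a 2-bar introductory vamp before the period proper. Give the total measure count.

16 measures

Basic parallel period: 6 + 6 = 12 bars.
12 (basic form) + 2 (extra statement) + 2 (introduction) = 16.
The elision shares a bar with the next section but does not change this unit's count.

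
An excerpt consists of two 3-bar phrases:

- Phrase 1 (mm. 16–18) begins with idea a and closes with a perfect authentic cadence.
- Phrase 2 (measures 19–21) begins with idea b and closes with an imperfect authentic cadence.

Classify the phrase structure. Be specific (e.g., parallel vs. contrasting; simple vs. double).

The second phrase closes with an imperfect authentic cadence, which is not stronger than the first phrase's perfect authentic cadence; without a weak→strong cadential pair there is no antecedent–consequent relationship, so this is a phrase group rather than a period.

phrase group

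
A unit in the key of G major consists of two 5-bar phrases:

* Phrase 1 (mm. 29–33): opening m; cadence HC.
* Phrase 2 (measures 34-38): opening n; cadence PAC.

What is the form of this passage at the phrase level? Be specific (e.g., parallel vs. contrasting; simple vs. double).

Phrase 1 ends with a half cadence (weaker) and phrase 2 with a perfect authentic cadence (stronger): antecedent + consequent = a period.
The two phrases open with different material (m / n), so the period is contrasting.

contrasting period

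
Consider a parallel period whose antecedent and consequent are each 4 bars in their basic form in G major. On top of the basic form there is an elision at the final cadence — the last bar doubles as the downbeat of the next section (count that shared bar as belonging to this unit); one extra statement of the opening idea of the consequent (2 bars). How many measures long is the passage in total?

10 measures

Basic parallel period: 4 + 4 = 8 bars.
8 (basic form) + 2 (extra statement) = 10.
The elision shares a bar with the next section but does not change this unit's count.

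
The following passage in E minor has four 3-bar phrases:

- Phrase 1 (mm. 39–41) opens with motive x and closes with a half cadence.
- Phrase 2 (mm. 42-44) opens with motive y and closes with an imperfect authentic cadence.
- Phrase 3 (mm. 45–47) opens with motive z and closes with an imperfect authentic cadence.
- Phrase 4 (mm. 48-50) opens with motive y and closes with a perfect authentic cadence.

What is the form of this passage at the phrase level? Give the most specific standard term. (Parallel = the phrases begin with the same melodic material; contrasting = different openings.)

contrasting double period

Four phrases in two halves: the first half (measures 39-44) ends with an imperfect authentic cadence, the second (bars 45-50) with a perfect authentic cadence — a large antecedent–consequent pair, i.e. a double period.
Phrase 3 begins with different material from phrase 1, making it contrasting.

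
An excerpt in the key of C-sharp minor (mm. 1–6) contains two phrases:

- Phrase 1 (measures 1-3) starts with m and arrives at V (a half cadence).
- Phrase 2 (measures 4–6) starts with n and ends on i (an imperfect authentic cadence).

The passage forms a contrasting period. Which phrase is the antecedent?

phrase 1

The phrase ending with the weaker cadence (half cadence) is the antecedent; the one ending more conclusively (imperfect authentic cadence) is the consequent. The antecedent is phrase 1.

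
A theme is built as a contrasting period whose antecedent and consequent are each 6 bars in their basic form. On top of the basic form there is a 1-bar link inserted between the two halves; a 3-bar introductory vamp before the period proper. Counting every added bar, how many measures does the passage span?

16 measures

Basic contrasting period: 6 + 6 = 12 bars.
12 (basic form) + 1 (link) + 3 (introduction) = 16.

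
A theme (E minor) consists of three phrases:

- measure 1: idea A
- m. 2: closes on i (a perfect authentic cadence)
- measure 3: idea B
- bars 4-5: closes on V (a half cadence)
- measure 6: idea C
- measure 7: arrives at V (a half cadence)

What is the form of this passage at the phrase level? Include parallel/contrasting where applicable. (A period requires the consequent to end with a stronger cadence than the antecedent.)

phrase group

The final phrase closes with a half cadence, which is not stronger than the preceding half cadence; the 3 phrases lack an overall antecedent–consequent design and so form a phrase group.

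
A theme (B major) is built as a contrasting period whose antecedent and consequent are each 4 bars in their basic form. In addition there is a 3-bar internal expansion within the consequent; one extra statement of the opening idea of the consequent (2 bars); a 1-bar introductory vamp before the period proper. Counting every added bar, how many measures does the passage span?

Basic contrasting period: 4 + 4 = 8 bars.
8 (basic form) + 3 (internal expansion) + 2 (extra statement) + 1 (introduction) = 14.

14 measures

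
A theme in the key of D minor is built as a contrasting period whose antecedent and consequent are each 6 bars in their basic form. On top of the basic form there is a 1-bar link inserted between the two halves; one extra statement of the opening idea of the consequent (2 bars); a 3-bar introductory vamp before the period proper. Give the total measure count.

Basic contrasting period: 6 + 6 = 12 bars.
12 (basic form) + 1 (link) + 2 (extra statement) + 3 (introduction) = 18.

18 measures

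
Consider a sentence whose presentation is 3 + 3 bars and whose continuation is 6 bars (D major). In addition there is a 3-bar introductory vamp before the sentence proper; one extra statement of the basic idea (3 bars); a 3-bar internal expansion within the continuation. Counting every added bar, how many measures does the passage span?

Basic sentence: 3 + 3 + 6 = 12 bars.
12 (basic form) + 3 (introduction) + 3 (extra statement) + 3 (internal expansion) = 21.

21 measures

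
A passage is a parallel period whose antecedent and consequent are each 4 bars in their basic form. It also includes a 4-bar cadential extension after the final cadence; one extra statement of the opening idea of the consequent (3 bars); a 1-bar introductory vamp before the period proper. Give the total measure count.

Basic parallel period: 4 + 4 = 8 bars.
8 (basic form) + 4 (cadential extension) + 3 (extra statement) + 1 (introduction) = 16.

16 measures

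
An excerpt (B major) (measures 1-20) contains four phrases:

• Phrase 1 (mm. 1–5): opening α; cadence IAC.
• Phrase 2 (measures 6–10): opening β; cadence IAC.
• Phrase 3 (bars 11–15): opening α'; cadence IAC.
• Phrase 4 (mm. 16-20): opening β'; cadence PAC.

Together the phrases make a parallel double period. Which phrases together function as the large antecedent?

In a double period the first pair of phrases (ending imperfect authentic cadence) is the large antecedent and the second pair (ending perfect authentic cadence) is the large consequent; the antecedent is phrases 1 and 2.

phrases 1 and 2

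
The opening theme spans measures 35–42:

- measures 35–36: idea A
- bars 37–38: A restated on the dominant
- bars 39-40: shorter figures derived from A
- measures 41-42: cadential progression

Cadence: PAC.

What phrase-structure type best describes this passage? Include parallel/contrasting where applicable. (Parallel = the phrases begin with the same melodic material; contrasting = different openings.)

sentence

Basic idea (mm. 35–36) + its repetition (measures 37–38) form the presentation; fragmentation and cadence (mm. 39–42) form the continuation — the 8-bar whole is a sentence.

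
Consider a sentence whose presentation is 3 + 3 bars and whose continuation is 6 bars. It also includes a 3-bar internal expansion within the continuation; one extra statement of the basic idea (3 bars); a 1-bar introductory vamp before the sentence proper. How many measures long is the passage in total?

19 measures

Basic sentence: 3 + 3 + 6 = 12 bars.
12 (basic form) + 3 (internal expansion) + 3 (extra statement) + 1 (introduction) = 19.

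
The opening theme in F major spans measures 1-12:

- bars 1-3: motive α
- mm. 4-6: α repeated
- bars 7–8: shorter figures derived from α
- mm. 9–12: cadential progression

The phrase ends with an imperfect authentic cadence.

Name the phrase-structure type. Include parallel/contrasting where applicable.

Basic idea (measures 1–3) + its repetition (mm. 4-6) form the presentation; fragmentation and cadence (mm. 7-12) form the continuation — the 12-bar whole is a sentence.

sentence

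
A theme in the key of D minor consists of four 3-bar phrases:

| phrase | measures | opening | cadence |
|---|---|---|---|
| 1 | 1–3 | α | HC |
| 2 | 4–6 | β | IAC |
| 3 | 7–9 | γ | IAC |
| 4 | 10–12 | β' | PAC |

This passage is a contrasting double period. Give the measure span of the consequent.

measures 7–12

In a double period the four phrases pair into a large antecedent (phrases 1–2, ending imperfect authentic cadence) and a large consequent (phrases 3–4, ending perfect authentic cadence). The consequent spans bars 7-12.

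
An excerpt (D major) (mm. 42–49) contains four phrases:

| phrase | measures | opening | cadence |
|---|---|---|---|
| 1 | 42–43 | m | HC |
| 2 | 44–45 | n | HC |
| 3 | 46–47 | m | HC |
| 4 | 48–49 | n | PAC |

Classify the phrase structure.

parallel double period

Four phrases in two halves: the first half (mm. 42–45) ends with a half cadence, the second (measures 46–49) with a perfect authentic cadence — a large antecedent–consequent pair, i.e. a double period.
Phrase 3 begins with the same material as phrase 1, making it parallel.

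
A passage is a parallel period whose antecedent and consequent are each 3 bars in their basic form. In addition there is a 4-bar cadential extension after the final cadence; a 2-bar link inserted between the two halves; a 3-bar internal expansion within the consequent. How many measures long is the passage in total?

15 measures

Basic parallel period: 3 + 3 = 6 bars.
6 (basic form) + 4 (cadential extension) + 2 (link) + 3 (internal expansion) = 15.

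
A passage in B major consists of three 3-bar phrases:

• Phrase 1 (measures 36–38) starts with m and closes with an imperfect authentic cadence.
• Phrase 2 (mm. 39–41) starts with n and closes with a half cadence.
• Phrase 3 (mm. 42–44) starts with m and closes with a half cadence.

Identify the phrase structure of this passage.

The final phrase closes with a half cadence, which is not stronger than the preceding half cadence; the 3 phrases lack an overall antecedent–consequent design and so form a phrase group.

phrase group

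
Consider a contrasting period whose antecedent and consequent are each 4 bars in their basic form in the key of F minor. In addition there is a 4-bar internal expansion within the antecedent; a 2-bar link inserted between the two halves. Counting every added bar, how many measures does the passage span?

14 measures

Basic contrasting period: 4 + 4 = 8 bars.
8 (basic form) + 4 (internal expansion) + 2 (link) = 14.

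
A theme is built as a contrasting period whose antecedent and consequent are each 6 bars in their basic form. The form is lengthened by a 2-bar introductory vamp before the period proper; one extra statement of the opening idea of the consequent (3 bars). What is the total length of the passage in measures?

17 measures

Basic contrasting period: 6 + 6 = 12 bars.
12 (basic form) + 2 (introduction) + 3 (extra statement) = 17.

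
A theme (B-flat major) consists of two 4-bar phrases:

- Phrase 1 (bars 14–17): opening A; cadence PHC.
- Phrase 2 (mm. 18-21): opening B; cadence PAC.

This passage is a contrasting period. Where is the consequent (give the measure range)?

The antecedent is the phrase ending with the weaker cadence (Phrygian half cadence, phrase 1) and the consequent the one ending more conclusively (perfect authentic cadence, phrase 2); the consequent is bars 18–21.

measures 18–21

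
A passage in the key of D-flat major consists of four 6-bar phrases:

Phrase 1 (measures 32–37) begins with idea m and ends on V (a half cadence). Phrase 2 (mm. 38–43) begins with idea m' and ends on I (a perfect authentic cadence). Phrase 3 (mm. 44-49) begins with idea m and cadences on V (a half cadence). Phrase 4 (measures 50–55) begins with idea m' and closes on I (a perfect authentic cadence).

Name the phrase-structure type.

repeated period

The cadence pattern HC–PAC–HC–PAC is weak–strong twice, and phrases 3–4 restate phrases 1–2: a period heard twice, not a double period (which would end weakly at phrase 2).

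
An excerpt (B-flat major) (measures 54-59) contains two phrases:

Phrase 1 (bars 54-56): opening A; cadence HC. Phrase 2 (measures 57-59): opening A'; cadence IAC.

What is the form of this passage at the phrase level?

Phrase 1 ends with a half cadence (weaker) and phrase 2 with an imperfect authentic cadence (stronger): antecedent + consequent = a period.
The two phrases open with the same material (A / A'), so the period is parallel.

parallel period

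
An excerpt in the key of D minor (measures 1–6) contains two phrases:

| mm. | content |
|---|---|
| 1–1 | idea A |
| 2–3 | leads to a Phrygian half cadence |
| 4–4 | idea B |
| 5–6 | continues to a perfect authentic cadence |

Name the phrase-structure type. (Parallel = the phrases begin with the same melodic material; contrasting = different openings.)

Phrase 1 ends with a Phrygian half cadence (weaker) and phrase 2 with a perfect authentic cadence (stronger): antecedent + consequent = a period.
The two phrases open with different material (A / B), so the period is contrasting.

contrasting period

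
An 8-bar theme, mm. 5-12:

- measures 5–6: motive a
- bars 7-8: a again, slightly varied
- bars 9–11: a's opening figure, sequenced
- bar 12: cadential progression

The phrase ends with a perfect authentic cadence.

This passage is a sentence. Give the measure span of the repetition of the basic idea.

measures 7–8

The presentation of a sentence is the basic idea (measures 5–6) plus its repetition (mm. 7–8); the repetition of the basic idea is therefore mm. 7–8.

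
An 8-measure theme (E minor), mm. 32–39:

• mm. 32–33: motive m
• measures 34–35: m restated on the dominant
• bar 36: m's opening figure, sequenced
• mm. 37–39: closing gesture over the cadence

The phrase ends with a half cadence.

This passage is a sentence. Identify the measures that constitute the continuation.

measures 36–39

After the presentation (mm. 32–35), the continuation covers the fragmentation through the cadence: mm. 36-39.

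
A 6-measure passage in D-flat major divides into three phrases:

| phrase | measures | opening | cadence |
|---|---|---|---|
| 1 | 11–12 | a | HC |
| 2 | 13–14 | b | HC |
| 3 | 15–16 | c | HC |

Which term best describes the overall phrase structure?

The final phrase closes with a half cadence, which is not stronger than the preceding half cadence; the 3 phrases lack an overall antecedent–consequent design and so form a phrase group.

phrase group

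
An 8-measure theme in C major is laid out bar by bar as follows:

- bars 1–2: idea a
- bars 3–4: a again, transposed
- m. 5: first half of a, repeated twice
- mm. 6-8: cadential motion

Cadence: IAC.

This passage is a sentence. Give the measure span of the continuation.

measures 5–8

After the presentation (measures 1-4), the continuation covers the fragmentation through the cadence: mm. 5–8.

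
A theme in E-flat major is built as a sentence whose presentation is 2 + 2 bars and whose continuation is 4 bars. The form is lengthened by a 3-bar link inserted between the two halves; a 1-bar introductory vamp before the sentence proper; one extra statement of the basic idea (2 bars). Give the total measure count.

14 measures

Basic sentence: 2 + 2 + 4 = 8 bars.
8 (basic form) + 3 (link) + 1 (introduction) + 2 (extra statement) = 14.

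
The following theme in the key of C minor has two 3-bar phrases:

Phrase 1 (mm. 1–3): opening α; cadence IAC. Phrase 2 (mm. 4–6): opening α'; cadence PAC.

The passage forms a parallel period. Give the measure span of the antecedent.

The phrase ending with the weaker cadence (imperfect authentic cadence) is the antecedent; the one ending more conclusively (perfect authentic cadence) is the consequent. The antecedent is measures 1–3.

measures 1–3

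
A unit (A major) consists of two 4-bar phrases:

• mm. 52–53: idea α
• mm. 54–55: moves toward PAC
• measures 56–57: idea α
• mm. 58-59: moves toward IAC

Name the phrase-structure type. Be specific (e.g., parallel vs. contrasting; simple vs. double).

phrase group

The second phrase closes with an imperfect authentic cadence, which is not stronger than the first phrase's perfect authentic cadence; without a weak→strong cadential pair there is no antecedent–consequent relationship, so this is a phrase group rather than a period.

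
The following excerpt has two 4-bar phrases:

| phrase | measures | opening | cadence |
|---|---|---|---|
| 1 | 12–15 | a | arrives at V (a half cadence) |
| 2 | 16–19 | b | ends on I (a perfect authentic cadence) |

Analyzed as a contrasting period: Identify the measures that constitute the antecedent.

The antecedent is the phrase ending with the weaker cadence (half cadence, phrase 1) and the consequent the one ending more conclusively (perfect authentic cadence, phrase 2); the antecedent is mm. 12–15.

measures 12–15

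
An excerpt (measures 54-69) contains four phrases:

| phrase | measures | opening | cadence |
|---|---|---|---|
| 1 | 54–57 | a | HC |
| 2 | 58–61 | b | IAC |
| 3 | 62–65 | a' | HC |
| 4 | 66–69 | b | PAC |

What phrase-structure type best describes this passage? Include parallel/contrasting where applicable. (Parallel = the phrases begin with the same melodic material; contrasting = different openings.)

Four phrases in two halves: the first half (measures 54-61) ends with an imperfect authentic cadence, the second (mm. 62-69) with a perfect authentic cadence — a large antecedent–consequent pair, i.e. a double period.
Phrase 3 begins with the same material as phrase 1, making it parallel.

parallel double period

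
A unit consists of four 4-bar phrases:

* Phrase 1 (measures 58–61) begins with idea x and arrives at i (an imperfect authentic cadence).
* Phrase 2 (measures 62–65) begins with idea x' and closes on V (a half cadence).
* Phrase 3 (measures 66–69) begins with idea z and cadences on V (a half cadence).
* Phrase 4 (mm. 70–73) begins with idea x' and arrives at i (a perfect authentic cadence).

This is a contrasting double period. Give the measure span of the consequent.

measures 66–73

In a double period the first pair of phrases (ending half cadence) is the large antecedent and the second pair (ending perfect authentic cadence) is the large consequent; the consequent is measures 66–73.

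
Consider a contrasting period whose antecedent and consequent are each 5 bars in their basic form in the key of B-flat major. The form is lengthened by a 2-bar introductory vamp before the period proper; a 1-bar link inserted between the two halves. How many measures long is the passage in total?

Basic contrasting period: 5 + 5 = 10 bars.
10 (basic form) + 2 (introduction) + 1 (link) = 13.

13 measures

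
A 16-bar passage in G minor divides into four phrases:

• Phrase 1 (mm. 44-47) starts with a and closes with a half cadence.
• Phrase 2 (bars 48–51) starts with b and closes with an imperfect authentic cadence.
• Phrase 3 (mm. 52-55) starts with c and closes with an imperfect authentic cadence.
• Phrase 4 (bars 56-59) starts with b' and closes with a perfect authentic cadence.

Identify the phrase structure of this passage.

contrasting double period

Four phrases in two halves: the first half (measures 44-51) ends with an imperfect authentic cadence, the second (bars 52–59) with a perfect authentic cadence — a large antecedent–consequent pair, i.e. a double period.
Phrase 3 begins with different material from phrase 1, making it contrasting.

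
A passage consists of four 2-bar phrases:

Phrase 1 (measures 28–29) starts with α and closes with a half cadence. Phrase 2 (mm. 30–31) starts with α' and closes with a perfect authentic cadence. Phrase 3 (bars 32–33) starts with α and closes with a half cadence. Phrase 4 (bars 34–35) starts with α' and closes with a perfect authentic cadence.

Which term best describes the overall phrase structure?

repeated period

The cadence pattern HC–PAC–HC–PAC is weak–strong twice, and phrases 3–4 restate phrases 1–2: a period heard twice, not a double period (which would end weakly at phrase 2).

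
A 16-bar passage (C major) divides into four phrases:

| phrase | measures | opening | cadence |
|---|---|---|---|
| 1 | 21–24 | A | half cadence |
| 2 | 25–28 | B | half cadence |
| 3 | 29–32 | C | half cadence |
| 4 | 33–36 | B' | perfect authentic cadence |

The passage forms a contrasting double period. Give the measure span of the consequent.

In a double period the four phrases pair into a large antecedent (phrases 1–2, ending half cadence) and a large consequent (phrases 3–4, ending perfect authentic cadence). The consequent spans mm. 29–36.

measures 29–36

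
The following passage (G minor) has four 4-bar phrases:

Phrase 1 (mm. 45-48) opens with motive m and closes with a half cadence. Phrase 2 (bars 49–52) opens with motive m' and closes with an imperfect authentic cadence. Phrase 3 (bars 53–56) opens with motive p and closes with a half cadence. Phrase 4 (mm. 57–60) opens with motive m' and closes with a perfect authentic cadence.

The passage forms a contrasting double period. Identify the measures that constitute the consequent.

In a double period the four phrases pair into a large antecedent (phrases 1–2, ending imperfect authentic cadence) and a large consequent (phrases 3–4, ending perfect authentic cadence). The consequent spans mm. 53–60.

measures 53–60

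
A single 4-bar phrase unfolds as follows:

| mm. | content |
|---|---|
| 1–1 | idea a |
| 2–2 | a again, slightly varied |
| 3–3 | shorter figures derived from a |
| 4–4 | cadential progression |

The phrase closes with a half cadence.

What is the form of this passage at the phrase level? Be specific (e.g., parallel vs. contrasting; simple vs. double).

sentence

Basic idea (m. 1) + its repetition (measure 2) form the presentation; fragmentation and cadence (bars 3–4) form the continuation — the 4-bar whole is a sentence.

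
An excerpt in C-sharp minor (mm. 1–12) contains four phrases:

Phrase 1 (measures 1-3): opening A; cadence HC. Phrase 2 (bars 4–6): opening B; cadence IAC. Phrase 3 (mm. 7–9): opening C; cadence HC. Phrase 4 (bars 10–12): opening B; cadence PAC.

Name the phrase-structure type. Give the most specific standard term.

Four phrases in two halves: the first half (bars 1-6) ends with an imperfect authentic cadence, the second (measures 7–12) with a perfect authentic cadence — a large antecedent–consequent pair, i.e. a double period.
Phrase 3 begins with different material from phrase 1, making it contrasting.

contrasting double period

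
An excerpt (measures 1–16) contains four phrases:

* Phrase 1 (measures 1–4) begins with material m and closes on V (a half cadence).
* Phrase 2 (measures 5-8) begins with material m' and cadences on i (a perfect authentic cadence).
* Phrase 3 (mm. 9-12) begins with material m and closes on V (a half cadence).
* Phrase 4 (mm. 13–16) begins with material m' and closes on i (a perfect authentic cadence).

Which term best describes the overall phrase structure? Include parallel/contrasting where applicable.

repeated period

The cadence pattern HC–PAC–HC–PAC is weak–strong twice, and phrases 3–4 restate phrases 1–2: a period heard twice, not a double period (which would end weakly at phrase 2).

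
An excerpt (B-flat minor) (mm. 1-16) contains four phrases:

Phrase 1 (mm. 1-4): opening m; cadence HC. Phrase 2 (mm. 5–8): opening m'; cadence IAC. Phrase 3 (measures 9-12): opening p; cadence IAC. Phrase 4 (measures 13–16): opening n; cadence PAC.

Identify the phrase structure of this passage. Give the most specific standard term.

Four phrases in two halves: the first half (mm. 1–8) ends with an imperfect authentic cadence, the second (mm. 9–16) with a perfect authentic cadence — a large antecedent–consequent pair, i.e. a double period.
Phrase 3 begins with different material from phrase 1, making it contrasting.

contrasting double period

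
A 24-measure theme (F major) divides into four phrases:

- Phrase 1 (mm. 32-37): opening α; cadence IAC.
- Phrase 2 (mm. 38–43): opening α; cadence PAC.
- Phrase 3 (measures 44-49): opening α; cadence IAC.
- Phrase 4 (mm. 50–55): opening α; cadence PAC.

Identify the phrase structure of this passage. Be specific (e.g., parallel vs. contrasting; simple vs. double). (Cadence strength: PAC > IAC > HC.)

repeated period

The cadence pattern IAC–PAC–IAC–PAC is weak–strong twice, and phrases 3–4 restate phrases 1–2: a period heard twice, not a double period (which would end weakly at phrase 2).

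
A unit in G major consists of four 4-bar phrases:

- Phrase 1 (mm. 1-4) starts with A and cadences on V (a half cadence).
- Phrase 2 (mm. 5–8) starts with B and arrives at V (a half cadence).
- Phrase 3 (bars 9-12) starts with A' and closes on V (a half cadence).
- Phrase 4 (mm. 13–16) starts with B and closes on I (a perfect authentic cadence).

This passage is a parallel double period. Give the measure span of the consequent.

measures 9–16

In a double period the four phrases pair into a large antecedent (phrases 1–2, ending half cadence) and a large consequent (phrases 3–4, ending perfect authentic cadence). The consequent spans measures 9–16.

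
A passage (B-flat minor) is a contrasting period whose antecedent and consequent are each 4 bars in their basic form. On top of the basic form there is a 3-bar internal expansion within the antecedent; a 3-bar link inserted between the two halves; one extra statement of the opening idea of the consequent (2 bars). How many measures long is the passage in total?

16 measures

Basic contrasting period: 4 + 4 = 8 bars.
8 (basic form) + 3 (internal expansion) + 3 (link) + 2 (extra statement) = 16.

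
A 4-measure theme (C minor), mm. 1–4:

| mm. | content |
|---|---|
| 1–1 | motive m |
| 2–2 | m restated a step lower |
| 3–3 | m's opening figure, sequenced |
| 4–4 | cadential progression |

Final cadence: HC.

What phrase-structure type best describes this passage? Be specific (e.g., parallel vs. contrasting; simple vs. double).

sentence

Basic idea (m. 1) + its repetition (m. 2) form the presentation; fragmentation and cadence (mm. 3–4) form the continuation — the 4-bar whole is a sentence.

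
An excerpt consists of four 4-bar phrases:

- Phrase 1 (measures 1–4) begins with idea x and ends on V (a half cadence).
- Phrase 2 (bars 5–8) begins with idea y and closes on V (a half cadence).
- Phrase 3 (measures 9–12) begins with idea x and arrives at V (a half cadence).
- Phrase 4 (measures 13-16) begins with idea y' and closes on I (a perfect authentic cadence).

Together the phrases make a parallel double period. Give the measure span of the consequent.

In a double period the first pair of phrases (ending half cadence) is the large antecedent and the second pair (ending perfect authentic cadence) is the large consequent; the consequent is measures 9–16.

measures 9–16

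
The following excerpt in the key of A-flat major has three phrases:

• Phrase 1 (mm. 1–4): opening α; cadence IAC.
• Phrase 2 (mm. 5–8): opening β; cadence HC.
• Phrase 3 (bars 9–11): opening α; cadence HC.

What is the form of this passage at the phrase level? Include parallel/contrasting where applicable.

phrase group

The final phrase closes with a half cadence, which is not stronger than the preceding half cadence; the 3 phrases lack an overall antecedent–consequent design and so form a phrase group.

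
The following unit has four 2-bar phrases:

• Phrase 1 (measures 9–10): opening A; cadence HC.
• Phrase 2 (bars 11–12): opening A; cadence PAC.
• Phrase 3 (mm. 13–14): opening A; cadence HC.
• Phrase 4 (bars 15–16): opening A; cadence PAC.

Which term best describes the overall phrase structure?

repeated period

The cadence pattern HC–PAC–HC–PAC is weak–strong twice, and phrases 3–4 restate phrases 1–2: a period heard twice, not a double period (which would end weakly at phrase 2).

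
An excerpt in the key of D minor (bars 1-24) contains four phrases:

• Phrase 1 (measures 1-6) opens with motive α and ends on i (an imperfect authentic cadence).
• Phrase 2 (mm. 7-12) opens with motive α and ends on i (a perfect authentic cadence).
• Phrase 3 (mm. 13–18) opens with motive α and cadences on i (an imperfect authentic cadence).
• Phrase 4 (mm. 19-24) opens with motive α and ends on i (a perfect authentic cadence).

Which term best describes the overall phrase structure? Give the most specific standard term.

The cadence pattern IAC–PAC–IAC–PAC is weak–strong twice, and phrases 3–4 restate phrases 1–2: a period heard twice, not a double period (which would end weakly at phrase 2).

repeated period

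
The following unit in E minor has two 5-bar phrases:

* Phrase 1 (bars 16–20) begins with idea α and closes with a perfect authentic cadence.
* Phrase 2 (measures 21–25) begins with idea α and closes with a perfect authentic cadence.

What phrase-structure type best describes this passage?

Both phrases have the same opening (α) and the same cadence (perfect authentic cadence): the second is a restatement, not a consequent, so this is a repeated phrase rather than a period.

repeated phrase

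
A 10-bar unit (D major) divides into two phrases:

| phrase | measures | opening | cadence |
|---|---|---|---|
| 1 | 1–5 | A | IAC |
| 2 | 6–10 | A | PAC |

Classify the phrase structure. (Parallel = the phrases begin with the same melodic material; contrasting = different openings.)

parallel period

Phrase 1 ends with an imperfect authentic cadence (weaker) and phrase 2 with a perfect authentic cadence (stronger): antecedent + consequent = a period.
The two phrases open with the same material (A / A), so the period is parallel.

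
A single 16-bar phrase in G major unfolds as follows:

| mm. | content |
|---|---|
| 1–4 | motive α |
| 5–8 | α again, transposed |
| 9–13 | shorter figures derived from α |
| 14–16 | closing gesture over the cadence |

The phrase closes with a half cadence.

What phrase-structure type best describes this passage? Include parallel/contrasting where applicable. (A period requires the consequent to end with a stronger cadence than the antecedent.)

Basic idea (bars 1–4) + its repetition (mm. 5–8) form the presentation; fragmentation and cadence (mm. 9–16) form the continuation — the 16-bar whole is a sentence.

sentence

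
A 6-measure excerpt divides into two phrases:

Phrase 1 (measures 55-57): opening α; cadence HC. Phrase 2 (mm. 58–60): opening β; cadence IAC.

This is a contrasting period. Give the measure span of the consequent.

measures 58–60

The phrase ending with the weaker cadence (half cadence) is the antecedent; the one ending more conclusively (imperfect authentic cadence) is the consequent. The consequent is measures 58–60.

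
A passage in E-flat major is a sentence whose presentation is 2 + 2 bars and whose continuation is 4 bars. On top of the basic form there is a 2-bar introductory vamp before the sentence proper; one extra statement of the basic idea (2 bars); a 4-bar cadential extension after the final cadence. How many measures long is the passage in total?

16 measures

Basic sentence: 2 + 2 + 4 = 8 bars.
8 (basic form) + 2 (introduction) + 2 (extra statement) + 4 (cadential extension) = 16.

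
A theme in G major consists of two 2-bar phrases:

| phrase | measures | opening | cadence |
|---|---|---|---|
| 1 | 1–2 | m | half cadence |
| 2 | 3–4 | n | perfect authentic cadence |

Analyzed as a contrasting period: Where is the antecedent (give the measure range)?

The antecedent is the phrase ending with the weaker cadence (half cadence, phrase 1) and the consequent the one ending more conclusively (perfect authentic cadence, phrase 2); the antecedent is bars 1–2.

measures 1–2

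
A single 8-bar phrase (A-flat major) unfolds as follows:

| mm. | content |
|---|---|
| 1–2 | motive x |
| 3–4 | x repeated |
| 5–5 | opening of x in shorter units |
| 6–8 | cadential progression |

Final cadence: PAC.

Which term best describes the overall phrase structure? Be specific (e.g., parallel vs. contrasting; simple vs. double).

Basic idea (measures 1–2) + its repetition (bars 3-4) form the presentation; fragmentation and cadence (measures 5–8) form the continuation — the 8-bar whole is a sentence.

sentence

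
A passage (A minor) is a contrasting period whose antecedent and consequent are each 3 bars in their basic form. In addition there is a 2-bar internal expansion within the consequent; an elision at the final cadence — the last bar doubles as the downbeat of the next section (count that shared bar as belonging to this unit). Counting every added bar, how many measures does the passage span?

Basic contrasting period: 3 + 3 = 6 bars.
6 (basic form) + 2 (internal expansion) = 8.
The elision shares a bar with the next section but does not change this unit's count.

8 measures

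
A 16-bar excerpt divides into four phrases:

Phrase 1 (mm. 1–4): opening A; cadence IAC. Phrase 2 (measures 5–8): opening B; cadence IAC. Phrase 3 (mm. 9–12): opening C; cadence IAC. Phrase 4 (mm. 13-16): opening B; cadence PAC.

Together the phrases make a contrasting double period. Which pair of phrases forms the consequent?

In a double period the first pair of phrases (ending imperfect authentic cadence) is the large antecedent and the second pair (ending perfect authentic cadence) is the large consequent; the consequent is phrases 3 and 4.

phrases 3 and 4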